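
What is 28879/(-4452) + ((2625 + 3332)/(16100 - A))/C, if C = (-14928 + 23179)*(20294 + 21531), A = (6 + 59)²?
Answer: -456939331100729/70441978687500 ≈ -6.4867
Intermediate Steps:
A = 4225 (A = 65² = 4225)
C = 345098075 (C = 8251*41825 = 345098075)
28879/(-4452) + ((2625 + 3332)/(16100 - A))/C = 28879/(-4452) + ((2625 + 3332)/(16100 - 1*4225))/345098075 = 28879*(-1/4452) + (5957/(16100 - 4225))*(1/345098075) = -28879/4452 + (5957/11875)*(1/345098075) = -28879/4452 + 23/15822546875 = -456939331100729/70441978687500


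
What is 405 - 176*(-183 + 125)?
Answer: 10613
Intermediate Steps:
405 - 176*(-183 + 125) = 405 - 176*(-58) = 405 + 10208 = 10613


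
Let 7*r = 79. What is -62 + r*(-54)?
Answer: -4700/7 ≈ -671.43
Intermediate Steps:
r = 79/7 (r = (1/7)*79 = 79/7 ≈ 11.286)
-62 + r*(-54) = -62 + (79/7)*(-54) = -62 - 4266/7 = -4700/7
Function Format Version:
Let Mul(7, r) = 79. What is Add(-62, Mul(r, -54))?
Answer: Rational(-4700, 7) ≈ -671.43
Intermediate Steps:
r = Rational(79, 7) (r = Mul(Rational(1, 7), 79) = Rational(79, 7) ≈ 11.286)
Add(-62, Mul(r, -54)) = Add(-62, Mul(Rational(79, 7), -54)) = Add(-62, Rational(-4266, 7)) = Rational(-4700, 7)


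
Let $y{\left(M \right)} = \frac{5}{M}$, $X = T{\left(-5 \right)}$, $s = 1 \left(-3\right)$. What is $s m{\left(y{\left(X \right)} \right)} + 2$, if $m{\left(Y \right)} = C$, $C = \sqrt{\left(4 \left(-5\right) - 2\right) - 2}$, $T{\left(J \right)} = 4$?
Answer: $2 - 6 i \sqrt{6} \approx 2.0 - 14.697 i$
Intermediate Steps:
$s = -3$
$X = 4$
$C = 2 i \sqrt{6}$ ($C = \sqrt{\left(-20 - 2\right) - 2} = \sqrt{-22 - 2} = \sqrt{-24} = 2 i \sqrt{6} \approx 4.899 i$)
$m{\left(Y \right)} = 2 i \sqrt{6}$
$s m{\left(y{\left(X \right)} \right)} + 2 = - 3 \cdot 2 i \sqrt{6} + 2 = - 6 i \sqrt{6} + 2 = 2 - 6 i \sqrt{6}$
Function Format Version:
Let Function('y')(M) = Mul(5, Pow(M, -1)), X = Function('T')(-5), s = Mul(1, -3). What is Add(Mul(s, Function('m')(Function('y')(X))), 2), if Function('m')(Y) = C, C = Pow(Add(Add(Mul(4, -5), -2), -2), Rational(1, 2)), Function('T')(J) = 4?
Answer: Add(2, Mul(-6, I, Pow(6, Rational(1, 2)))) ≈ Add(2.0000, Mul(-14.697, I))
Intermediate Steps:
s = -3
X = 4
C = Mul(2, I, Pow(6, Rational(1, 2))) (C = Pow(Add(Add(-20, -2), -2), Rational(1, 2)) = Pow(Add(-22, -2), Rational(1, 2)) = Pow(-24, Rational(1, 2)) = Mul(2, I, Pow(6, Rational(1, 2))) ≈ Mul(4.8990, I))
Function('m')(Y) = Mul(2, I, Pow(6, Rational(1, 2)))
Add(Mul(s, Function('m')(Function('y')(X))), 2) = Add(Mul(-3, Mul(2, I, Pow(6, Rational(1, 2)))), 2) = Add(Mul(-6, I, Pow(6, Rational(1, 2))), 2) = Add(2, Mul(-6, I, Pow(6, Rational(1, 2))))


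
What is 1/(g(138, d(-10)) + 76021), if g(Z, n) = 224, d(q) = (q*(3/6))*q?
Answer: 1/76245 ≈ 1.3116e-5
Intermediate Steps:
d(q) = q²/2 (d(q) = (q*(3*(⅙)))*q = (q*(½))*q = (q/2)*q = q²/2)
1/(g(138, d(-10)) + 76021) = 1/(224 + 76021) = 1/76245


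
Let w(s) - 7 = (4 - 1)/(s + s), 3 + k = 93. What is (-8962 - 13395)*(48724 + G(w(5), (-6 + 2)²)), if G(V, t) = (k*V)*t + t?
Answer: -1324696964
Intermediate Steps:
k = 90 (k = -3 + 93 = 90)
w(s) = 7 + 3/(2*s) (w(s) = 7 + (4 - 1)/(s + s) = 7 + 3/((2*s)) = 7 + 3*(1/(2*s)) = 7 + 3/(2*s))
G(V, t) = t + 90*V*t (G(V, t) = (90*V)*t + t = 90*V*t + t = t + 90*V*t)
(-8962 - 13395)*(48724 + G(w(5), (-6 + 2)²)) = (-8962 - 13395)*(48724 + (-6 + 2)²*(1 + 90*(7 + (3/2)/5))) = -22357*(48724 + (-4)²*(1 + 90*(7 + (3/2)*(⅕)))) = -22357*(48724 + 16*(1 + 90*(7 + 3/10))) = -22357*(48724 + 16*(1 + 90*(73/10))) = -22357*(48724 + 16*(1 + 657)) = -22357*(48724 + 16*658) = -22357*(48724 + 10528) = -22357*59252 = -1324696964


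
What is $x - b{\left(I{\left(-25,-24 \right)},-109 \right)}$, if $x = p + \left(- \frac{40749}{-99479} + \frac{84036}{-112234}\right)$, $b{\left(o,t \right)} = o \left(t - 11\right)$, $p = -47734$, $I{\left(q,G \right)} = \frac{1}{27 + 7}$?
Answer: $- \frac{266455481280811}{5582463043} \approx -47731.0$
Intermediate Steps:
$I{\left(q,G \right)} = \frac{1}{34}$
$b{\left(o,t \right)} = o \left(-11 + t\right)$
$x = - \frac{266475184091551}{5582463043}$ ($x = -47734 + \left(- \frac{40749}{-99479} + \frac{84036}{-112234}\right) = -47734 + \left(\left(-40749\right) \left(- \frac{1}{99479}\right) + 84036 \left(- \frac{1}{112234}\right)\right) = -47734 + \left(\frac{40749}{99479} - \frac{42018}{56117}\right) = -47734 - \frac{1893196989}{5582463043} = - \frac{266475184091551}{5582463043} \approx -47734.0$)
$x - b{\left(I{\left(-25,-24 \right)},-109 \right)} = - \frac{266475184091551}{5582463043} - \frac{-11 - 109}{34} = - \frac{266475184091551}{5582463043} - \frac{1}{34} \left(-120\right) = - \frac{266475184091551}{5582463043} - - \frac{60}{17} = - \frac{266475184091551}{5582463043} + \frac{60}{17} = - \frac{266455481280811}{5582463043}$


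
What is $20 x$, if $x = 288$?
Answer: $5760$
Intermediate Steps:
$20 x = 20 \cdot 288 = 5760$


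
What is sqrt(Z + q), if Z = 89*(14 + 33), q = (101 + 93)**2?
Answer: sqrt(41819) ≈ 204.50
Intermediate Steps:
q = 37636 (q = 194**2 = 37636)
Z = 4183 (Z = 89*47 = 4183)
sqrt(Z + q) = sqrt(4183 + 37636) = sqrt(41819)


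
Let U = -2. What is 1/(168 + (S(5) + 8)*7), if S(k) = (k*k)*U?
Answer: -1/126 ≈ -0.0079365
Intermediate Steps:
S(k) = -2*k² (S(k) = (k*k)*(-2) = k²*(-2) = -2*k²)
1/(168 + (S(5) + 8)*7) = 1/(168 + (-2*5² + 8)*7) = 1/(168 + (-2*25 + 8)*7) = 1/(168 + (-50 + 8)*7) = 1/(168 - 42*7) = 1/(168 - 294) = 1/(-126) = -1/126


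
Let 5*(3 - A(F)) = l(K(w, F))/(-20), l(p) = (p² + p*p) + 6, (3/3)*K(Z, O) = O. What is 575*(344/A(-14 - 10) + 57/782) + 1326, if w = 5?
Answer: 370165061/24786 ≈ 14934.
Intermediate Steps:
K(Z, O) = O
l(p) = 6 + 2*p² (l(p) = (p² + p²) + 6 = 2*p² + 6 = 6 + 2*p²)
A(F) = 153/50 + F²/50 (A(F) = 3 - (6 + 2*F²)/(5*(-20)) = 3 - (6 + 2*F²)*(-1)/(5*20) = 3 - (-3/10 - F²/10)/5 = 3 + (3/50 + F²/50) = 153/50 + F²/50)
575*(344/A(-14 - 10) + 57/782) + 1326 = 575*(344/(153/50 + (-14 - 10)²/50) + 57/782) + 1326 = 575*(344/(153/50 + (1/50)*(-24)²) + 57*(1/782)) + 1326 = 575*(344/(153/50 + (1/50)*576) + 57/782) + 1326 = 575*(344/(153/50 + 288/25) + 57/782) + 1326 = 575*(344/(729/50) + 57/782) + 1326 = 575*(344*(50/729) + 57/782) + 1326 = 575*(17200/729 + 57/782) + 1326 = 575*(13491953/570078) + 1326 = 337298825/24786 + 1326 = 370165061/24786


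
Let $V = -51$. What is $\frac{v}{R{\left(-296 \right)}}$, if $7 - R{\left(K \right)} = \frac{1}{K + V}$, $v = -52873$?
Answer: $- \frac{18346931}{2430} \approx -7550.2$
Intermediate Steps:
$R{\left(K \right)} = 7 - \frac{1}{-51 + K}$ ($R{\left(K \right)} = 7 - \frac{1}{K - 51} = 7 - \frac{1}{-51 + K}$)
$\frac{v}{R{\left(-296 \right)}} = - \frac{52873}{\frac{1}{-51 - 296} \left(-358 + 7 \left(-296\right)\right)} = - \frac{52873}{\frac{1}{-347} \left(-358 - 2072\right)} = - \frac{52873}{\left(- \frac{1}{347}\right) \left(-2430\right)} = - \frac{52873}{\frac{2430}{347}} = \left(-52873\right) \frac{347}{2430} = - \frac{18346931}{2430}$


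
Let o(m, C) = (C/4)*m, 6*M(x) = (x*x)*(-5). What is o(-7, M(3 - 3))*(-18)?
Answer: 0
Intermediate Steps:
M(x) = -5*x**2/6 (M(x) = ((x*x)*(-5))/6 = (x**2*(-5))/6 = (-5*x**2)/6 = -5*x**2/6)
o(m, C) = C*m/4 (o(m, C) = (C*(1/4))*m = (C/4)*m = C*m/4)
o(-7, M(3 - 3))*(-18) = ((1/4)*(-5*(3 - 3)**2/6)*(-7))*(-18) = ((1/4)*(-5/6*0**2)*(-7))*(-18) = ((1/4)*(-5/6*0)*(-7))*(-18) = ((1/4)*0*(-7))*(-18) = 0*(-18) = 0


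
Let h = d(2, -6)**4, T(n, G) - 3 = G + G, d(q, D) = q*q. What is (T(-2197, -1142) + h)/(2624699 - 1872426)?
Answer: -2025/752273 ≈ -0.0026918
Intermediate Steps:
d(q, D) = q**2
T(n, G) = 3 + 2*G (T(n, G) = 3 + (G + G) = 3 + 2*G)
h = 256 (h = (2**2)**4 = 4**4 = 256)
(T(-2197, -1142) + h)/(2624699 - 1872426) = ((3 + 2*(-1142)) + 256)/(2624699 - 1872426) = ((3 - 2284) + 256)/752273 = (-2281 + 256)*(1/752273) = -2025*1/752273 = -2025/752273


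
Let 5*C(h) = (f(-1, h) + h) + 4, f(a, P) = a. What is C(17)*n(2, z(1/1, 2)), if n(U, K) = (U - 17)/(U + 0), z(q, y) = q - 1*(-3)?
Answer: -30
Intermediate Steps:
z(q, y) = 3 + q (z(q, y) = q + 3 = 3 + q)
C(h) = 3/5 + h/5 (C(h) = ((-1 + h) + 4)/5 = (3 + h)/5 = 3/5 + h/5)
n(U, K) = (-17 + U)/U
C(17)*n(2, z(1/1, 2)) = (3/5 + (1/5)*17)*((-17 + 2)/2) = (3/5 + 17/5)*((1/2)*(-15)) = 4*(-15/2) = -30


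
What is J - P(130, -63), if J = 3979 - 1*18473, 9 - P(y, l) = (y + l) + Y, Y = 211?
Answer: -14225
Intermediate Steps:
P(y, l) = -202 - l - y (P(y, l) = 9 - ((y + l) + 211) = 9 - ((l + y) + 211) = 9 - (211 + l + y) = 9 + (-211 - l - y) = -202 - l - y)
J = -14494 (J = 3979 - 18473 = -14494)
J - P(130, -63) = -14494 - (-202 - 1*(-63) - 1*130) = -14494 - (-202 + 63 - 130) = -14494 - 1*(-269) = -14494 + 269 = -14225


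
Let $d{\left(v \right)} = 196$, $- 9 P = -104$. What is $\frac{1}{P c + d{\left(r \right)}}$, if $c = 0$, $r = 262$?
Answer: $\frac{1}{196} \approx 0.005102$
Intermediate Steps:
$P = \frac{104}{9}$ ($P = \left(- \frac{1}{9}\right) \left(-104\right) = \frac{104}{9} \approx 11.556$)
$\frac{1}{P c + d{\left(r \right)}} = \frac{1}{\frac{104}{9} \cdot 0 + 196} = \frac{1}{0 + 196} = \frac{1}{196}$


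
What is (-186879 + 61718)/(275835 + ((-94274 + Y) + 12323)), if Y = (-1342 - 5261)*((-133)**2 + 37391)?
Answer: 125161/363499356 ≈ 0.00034432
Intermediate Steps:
Y = -363693240 (Y = -6603*(17689 + 37391) = -6603*55080 = -363693240)
(-186879 + 61718)/(275835 + ((-94274 + Y) + 12323)) = (-186879 + 61718)/(275835 + ((-94274 - 363693240) + 12323)) = -125161/(275835 + (-363787514 + 12323)) = -125161/(275835 - 363775191) = -125161/(-363499356) = -125161*(-1/363499356) = 125161/363499356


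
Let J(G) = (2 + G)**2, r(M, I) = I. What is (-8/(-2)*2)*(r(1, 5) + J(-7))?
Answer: 240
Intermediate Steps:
(-8/(-2)*2)*(r(1, 5) + J(-7)) = (-8/(-2)*2)*(5 + (2 - 7)**2) = (-8*(-1/2)*2)*(5 + (-5)**2) = (4*2)*(5 + 25) = 8*30 = 240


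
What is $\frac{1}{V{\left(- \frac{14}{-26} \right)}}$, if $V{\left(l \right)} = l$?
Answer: $\frac{13}{7} \approx 1.8571$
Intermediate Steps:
$\frac{1}{V{\left(- \frac{14}{-26} \right)}} = \frac{1}{\left(-14\right) \frac{1}{-26}} = \frac{1}{\left(-14\right) \left(- \frac{1}{26}\right)} = \frac{1}{\frac{7}{13}} = \frac{13}{7}$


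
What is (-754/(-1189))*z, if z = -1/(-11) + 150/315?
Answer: 3406/9471 ≈ 0.35962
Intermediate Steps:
z = 131/231 (z = -1*(-1/11) + 150*(1/315) = 1/11 + 10/21 = 131/231 ≈ 0.56710)
(-754/(-1189))*z = -754/(-1189)*(131/231) = -754*(-1/1189)*(131/231) = (26/41)*(131/231) = 3406/9471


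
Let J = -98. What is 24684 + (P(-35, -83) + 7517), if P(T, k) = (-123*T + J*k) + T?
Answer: 44605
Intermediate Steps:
P(T, k) = -122*T - 98*k (P(T, k) = (-123*T - 98*k) + T = -122*T - 98*k)
24684 + (P(-35, -83) + 7517) = 24684 + ((-122*(-35) - 98*(-83)) + 7517) = 24684 + ((4270 + 8134) + 7517) = 24684 + (12404 + 7517) = 24684 + 19921 = 44605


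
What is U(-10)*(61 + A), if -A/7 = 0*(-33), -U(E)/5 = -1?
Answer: 305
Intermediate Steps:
U(E) = 5 (U(E) = -5*(-1) = 5)
A = 0 (A = -0*(-33) = -7*0 = 0)
U(-10)*(61 + A) = 5*(61 + 0) = 5*61 = 305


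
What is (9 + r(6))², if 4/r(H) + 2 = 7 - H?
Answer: 25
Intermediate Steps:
r(H) = 4/(5 - H) (r(H) = 4/(-2 + (7 - H)) = 4/(5 - H))
(9 + r(6))² = (9 - 4/(-5 + 6))² = (9 - 4/1)² = (9 - 4*1)² = (9 - 4)² = 5² = 25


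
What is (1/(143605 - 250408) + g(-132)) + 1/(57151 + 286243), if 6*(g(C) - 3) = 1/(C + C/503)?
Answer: 2438918164789283/813316096055232 ≈ 2.9987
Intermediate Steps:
g(C) = 3 + 503/(3024*C) (g(C) = 3 + 1/(6*(C + C/503)) = 3 + 1/(6*((504*C/503))) = 3 + (503/(504*C))/6 = 3 + 503/(3024*C))
(1/(143605 - 250408) + g(-132)) + 1/(57151 + 286243) = (1/(143605 - 250408) + (3 + (503/3024)/(-132))) + 1/(57151 + 286243) = (1/(-106803) + (3 + (503/3024)*(-1/132))) + 1/343394 = (-1/106803 + (3 - 503/399168)) + 1/343394 = (-1/106803 + 1197001/399168) + 1/343394 = 14204766515/4736926656 + 1/343394 = 2438918164789283/813316096055232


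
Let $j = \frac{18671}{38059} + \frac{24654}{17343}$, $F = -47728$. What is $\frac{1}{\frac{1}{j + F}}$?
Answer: $- \frac{10500649896599}{220019079} \approx -47726.0$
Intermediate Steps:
$j = \frac{420705913}{220019079}$ ($j = 18671 \cdot \frac{1}{38059} + 24654 \cdot \frac{1}{17343} = \frac{18671}{38059} + \frac{8218}{5781} = \frac{420705913}{220019079} \approx 1.9121$)
$\frac{1}{\frac{1}{j + F}} = \frac{1}{\frac{1}{\frac{420705913}{220019079} - 47728}} = \frac{1}{\frac{1}{- \frac{10500649896599}{220019079}}} = \frac{1}{- \frac{220019079}{10500649896599}} = - \frac{10500649896599}{220019079}$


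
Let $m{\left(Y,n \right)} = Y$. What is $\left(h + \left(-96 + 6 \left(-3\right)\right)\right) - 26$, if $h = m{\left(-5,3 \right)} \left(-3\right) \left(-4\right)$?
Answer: $-200$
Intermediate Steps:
$h = -60$ ($h = \left(-5\right) \left(-3\right) \left(-4\right) = 15 \left(-4\right) = -60$)
$\left(h + \left(-96 + 6 \left(-3\right)\right)\right) - 26 = \left(-60 + \left(-96 + 6 \left(-3\right)\right)\right) - 26 = \left(-60 - 114\right) - 26 = -174 - 26 = -200$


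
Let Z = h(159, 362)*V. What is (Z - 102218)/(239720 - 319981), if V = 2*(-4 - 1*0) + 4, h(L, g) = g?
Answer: 103666/80261 ≈ 1.2916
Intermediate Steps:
V = -4 (V = 2*(-4 + 0) + 4 = 2*(-4) + 4 = -8 + 4 = -4)
Z = -1448 (Z = 362*(-4) = -1448)
(Z - 102218)/(239720 - 319981) = (-1448 - 102218)/(239720 - 319981) = -103666/(-80261) = -103666*(-1/80261) = 103666/80261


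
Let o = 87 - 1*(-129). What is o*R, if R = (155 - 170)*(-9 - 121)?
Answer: 421200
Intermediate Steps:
o = 216 (o = 87 + 129 = 216)
R = 1950 (R = -15*(-130) = 1950)
o*R = 216*1950 = 421200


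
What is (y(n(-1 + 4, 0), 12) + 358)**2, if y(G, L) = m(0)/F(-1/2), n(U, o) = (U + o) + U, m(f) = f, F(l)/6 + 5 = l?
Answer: 128164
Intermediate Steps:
F(l) = -30 + 6*l
n(U, o) = o + 2*U
y(G, L) = 0 (y(G, L) = 0/(-30 + 6*(-1/2)) = 0/(-30 - 3) = 0/(-33) = 0*(-1/33) = 0)
(y(n(-1 + 4, 0), 12) + 358)**2 = (0 + 358)**2 = 358**2 = 128164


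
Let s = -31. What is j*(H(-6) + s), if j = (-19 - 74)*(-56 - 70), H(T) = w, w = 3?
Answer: -328104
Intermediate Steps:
H(T) = 3
j = 11718 (j = -93*(-126) = 11718)
j*(H(-6) + s) = 11718*(3 - 31) = 11718*(-28) = -328104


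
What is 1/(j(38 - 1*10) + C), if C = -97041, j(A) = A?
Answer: -1/97013 ≈ -1.0308e-5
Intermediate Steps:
1/(j(38 - 1*10) + C) = 1/((38 - 1*10) - 97041) = 1/((38 - 10) - 97041) = 1/(28 - 97041) = 1/(-97013) = -1/97013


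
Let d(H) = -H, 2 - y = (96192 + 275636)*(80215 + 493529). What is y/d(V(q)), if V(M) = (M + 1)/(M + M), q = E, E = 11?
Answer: 1173337462165/3 ≈ 3.9111e+11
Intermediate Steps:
q = 11
V(M) = (1 + M)/(2*M) (V(M) = (1 + M)/((2*M)) = (1 + M)*(1/(2*M)) = (1 + M)/(2*M))
y = -213334084030 (y = 2 - (96192 + 275636)*(80215 + 493529) = 2 - 371828*573744 = 2 - 1*213334084032 = 2 - 213334084032 = -213334084030)
y/d(V(q)) = -213334084030*(-22/(1 + 11)) = -213334084030/((-12/(2*11))) = -213334084030/((-1*6/11)) = -213334084030/(-6/11) = -213334084030*(-11/6) = 1173337462165/3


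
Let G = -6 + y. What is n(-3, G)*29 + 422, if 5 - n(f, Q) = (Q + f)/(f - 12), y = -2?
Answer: 8186/15 ≈ 545.73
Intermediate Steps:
G = -8 (G = -6 - 2 = -8)
n(f, Q) = 5 - (Q + f)/(-12 + f) (n(f, Q) = 5 - (Q + f)/(f - 12) = 5 - (Q + f)/(-12 + f))
n(-3, G)*29 + 422 = ((-60 - 1*(-8) + 4*(-3))/(-12 - 3))*29 + 422 = ((-60 + 8 - 12)/(-15))*29 + 422 = -1/15*(-64)*29 + 422 = (64/15)*29 + 422 = 1856/15 + 422 = 8186/15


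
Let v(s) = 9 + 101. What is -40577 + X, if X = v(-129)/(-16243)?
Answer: -659092321/16243 ≈ -40577.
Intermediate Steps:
v(s) = 110
X = -110/16243 (X = 110/(-16243) = 110*(-1/16243) = -110/16243 ≈ -0.0067721)
-40577 + X = -40577 - 110/16243 = -659092321/16243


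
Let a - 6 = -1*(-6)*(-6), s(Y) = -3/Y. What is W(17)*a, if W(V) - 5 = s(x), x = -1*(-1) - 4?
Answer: -180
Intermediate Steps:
x = -3 (x = 1 - 4 = -3)
W(V) = 6 (W(V) = 5 - 3/(-3) = 5 - 3*(-1/3) = 5 + 1 = 6)
a = -30 (a = 6 - 1*(-6)*(-6) = 6 + 6*(-6) = 6 - 36 = -30)
W(17)*a = 6*(-30) = -180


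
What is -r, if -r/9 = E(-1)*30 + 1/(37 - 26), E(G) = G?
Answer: -2961/11 ≈ -269.18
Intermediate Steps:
r = 2961/11 (r = -9*(-1*30 + 1/(37 - 26)) = -9*(-30 + 1/11) = -9*(-329/11) = 2961/11 ≈ 269.18)
-r = -1*2961/11 = -2961/11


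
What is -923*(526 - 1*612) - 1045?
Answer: 78333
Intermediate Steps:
-923*(526 - 1*612) - 1045 = -923*(526 - 612) - 1045 = -923*(-86) - 1045 = 79378 - 1045 = 78333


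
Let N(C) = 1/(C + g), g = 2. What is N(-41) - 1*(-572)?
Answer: 22307/39 ≈ 571.97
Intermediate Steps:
N(C) = 1/(2 + C) (N(C) = 1/(C + 2) = 1/(2 + C))
N(-41) - 1*(-572) = 1/(2 - 41) - 1*(-572) = 1/(-39) + 572 = -1/39 + 572 = 22307/39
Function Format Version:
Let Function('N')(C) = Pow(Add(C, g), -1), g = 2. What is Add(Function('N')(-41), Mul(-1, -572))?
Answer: Rational(22307, 39) ≈ 571.97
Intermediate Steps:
Function('N')(C) = Pow(Add(2, C), -1) (Function('N')(C) = Pow(Add(C, 2), -1) = Pow(Add(2, C), -1))
Add(Function('N')(-41), Mul(-1, -572)) = Add(Pow(Add(2, -41), -1), Mul(-1, -572)) = Add(Pow(-39, -1), 572) = Add(Rational(-1, 39), 572) = Rational(22307, 39)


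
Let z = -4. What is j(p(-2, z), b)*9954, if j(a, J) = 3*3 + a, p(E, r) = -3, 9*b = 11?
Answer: 59724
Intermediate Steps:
b = 11/9 (b = (1/9)*11 = 11/9 ≈ 1.2222)
j(a, J) = 9 + a
j(p(-2, z), b)*9954 = (9 - 3)*9954 = 6*9954 = 59724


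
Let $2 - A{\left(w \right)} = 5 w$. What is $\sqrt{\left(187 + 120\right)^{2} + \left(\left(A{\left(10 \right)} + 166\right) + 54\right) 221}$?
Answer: $\sqrt{132261} \approx 363.68$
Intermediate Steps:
$A{\left(w \right)} = 2 - 5 w$
$\sqrt{\left(187 + 120\right)^{2} + \left(\left(A{\left(10 \right)} + 166\right) + 54\right) 221} = \sqrt{\left(187 + 120\right)^{2} + \left(\left(\left(2 - 50\right) + 166\right) + 54\right) 221} = \sqrt{307^{2} + \left(\left(\left(2 - 50\right) + 166\right) + 54\right) 221} = \sqrt{94249 + \left(\left(-48 + 166\right) + 54\right) 221} = \sqrt{94249 + \left(118 + 54\right) 221} = \sqrt{94249 + 172 \cdot 221} = \sqrt{94249 + 38012} = \sqrt{132261}$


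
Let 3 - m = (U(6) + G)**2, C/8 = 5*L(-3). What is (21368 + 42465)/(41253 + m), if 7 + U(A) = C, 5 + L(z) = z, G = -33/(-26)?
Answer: -43151108/43834905 ≈ -0.98440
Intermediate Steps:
G = 33/26 (G = -33*(-1/26) = 33/26 ≈ 1.2692)
L(z) = -5 + z
C = -320 (C = 8*(5*(-5 - 3)) = 8*(5*(-8)) = 8*(-40) = -320)
U(A) = -327 (U(A) = -7 - 320 = -327)
m = -71721933/676 (m = 3 - (-327 + 33/26)**2 = 3 - (-8469/26)**2 = 3 - 1*71723961/676 = 3 - 71723961/676 = -71721933/676 ≈ -1.0610e+5)
(21368 + 42465)/(41253 + m) = (21368 + 42465)/(41253 - 71721933/676) = 63833/(-43834905/676) = 63833*(-676/43834905) = -43151108/43834905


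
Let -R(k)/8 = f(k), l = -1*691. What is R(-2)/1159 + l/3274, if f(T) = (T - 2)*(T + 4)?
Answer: -591333/3794566 ≈ -0.15584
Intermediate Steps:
l = -691
f(T) = (-2 + T)*(4 + T)
R(k) = 64 - 16*k - 8*k² (R(k) = -8*(-8 + k² + 2*k) = 64 - 16*k - 8*k²)
R(-2)/1159 + l/3274 = (64 - 16*(-2) - 8*(-2)²)/1159 - 691/3274 = (64 + 32 - 8*4)*(1/1159) - 691*1/3274 = (64 + 32 - 32)*(1/1159) - 691/3274 = 64*(1/1159) - 691/3274 = 64/1159 - 691/3274 = -591333/3794566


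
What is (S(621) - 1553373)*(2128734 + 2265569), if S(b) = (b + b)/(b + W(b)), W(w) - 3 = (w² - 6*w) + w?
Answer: -435907824838832619/63860 ≈ -6.8260e+12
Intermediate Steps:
W(w) = 3 + w² - 5*w (W(w) = 3 + ((w² - 6*w) + w) = 3 + (w² - 5*w) = 3 + w² - 5*w)
S(b) = 2*b/(3 + b² - 4*b) (S(b) = (b + b)/(b + (3 + b² - 5*b)) = (2*b)/(3 + b² - 4*b) = 2*b/(3 + b² - 4*b))
(S(621) - 1553373)*(2128734 + 2265569) = (2*621/(3 + 621² - 4*621) - 1553373)*(2128734 + 2265569) = (2*621/(3 + 385641 - 2484) - 1553373)*4394303 = (2*621/383160 - 1553373)*4394303 = (2*621*(1/383160) - 1553373)*4394303 = (207/63860 - 1553373)*4394303 = -99198399573/63860*4394303 = -435907824838832619/63860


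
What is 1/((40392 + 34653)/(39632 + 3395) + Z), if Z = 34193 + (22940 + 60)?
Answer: 43027/2460918256 ≈ 1.7484e-5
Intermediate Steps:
Z = 57193 (Z = 34193 + 23000 = 57193)
1/((40392 + 34653)/(39632 + 3395) + Z) = 1/((40392 + 34653)/(39632 + 3395) + 57193) = 1/(75045/43027 + 57193) = 1/(2460918256/43027) = 43027/2460918256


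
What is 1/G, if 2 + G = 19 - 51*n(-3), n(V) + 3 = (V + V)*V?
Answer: -1/748 ≈ -0.0013369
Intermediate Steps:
n(V) = -3 + 2*V² (n(V) = -3 + (V + V)*V = -3 + (2*V)*V = -3 + 2*V²)
G = -748 (G = -2 + (19 - 51*(-3 + 2*(-3)²)) = -2 + (19 - 51*(-3 + 2*9)) = -2 + (19 - 51*(-3 + 18)) = -2 + (19 - 51*15) = -2 + (19 - 765) = -2 - 746 = -748)
1/G = 1/(-748) = -1/748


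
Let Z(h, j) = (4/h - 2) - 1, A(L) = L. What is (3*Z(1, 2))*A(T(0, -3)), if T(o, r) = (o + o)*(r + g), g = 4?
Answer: 0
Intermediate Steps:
T(o, r) = 2*o*(4 + r) (T(o, r) = (o + o)*(r + 4) = (2*o)*(4 + r) = 2*o*(4 + r))
Z(h, j) = -3 + 4/h (Z(h, j) = (-2 + 4/h) - 1 = -3 + 4/h)
(3*Z(1, 2))*A(T(0, -3)) = (3*(-3 + 4/1))*(2*0*(4 - 3)) = (3*(-3 + 4*1))*(2*0*1) = (3*(-3 + 4))*0 = (3*1)*0 = 3*0 = 0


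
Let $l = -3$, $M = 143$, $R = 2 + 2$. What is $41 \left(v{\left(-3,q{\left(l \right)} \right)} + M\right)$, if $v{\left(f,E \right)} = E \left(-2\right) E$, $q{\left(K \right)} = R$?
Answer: $4551$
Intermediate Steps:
$R = 4$
$q{\left(K \right)} = 4$
$v{\left(f,E \right)} = - 2 E^{2}$ ($v{\left(f,E \right)} = - 2 E E = - 2 E^{2}$)
$41 \left(v{\left(-3,q{\left(l \right)} \right)} + M\right) = 41 \left(- 2 \cdot 4^{2} + 143\right) = 41 \left(\left(-2\right) 16 + 143\right) = 41 \left(-32 + 143\right) = 41 \cdot 111 = 4551$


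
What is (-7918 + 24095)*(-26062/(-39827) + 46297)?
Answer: 29828716608537/39827 ≈ 7.4896e+8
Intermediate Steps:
(-7918 + 24095)*(-26062/(-39827) + 46297) = 16177*(-26062*(-1/39827) + 46297) = 16177*(26062/39827 + 46297) = 16177*(1843896681/39827) = 29828716608537/39827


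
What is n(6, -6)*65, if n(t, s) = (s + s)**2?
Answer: 9360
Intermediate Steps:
n(t, s) = 4*s**2 (n(t, s) = (2*s)**2 = 4*s**2)
n(6, -6)*65 = (4*(-6)**2)*65 = (4*36)*65 = 144*65 = 9360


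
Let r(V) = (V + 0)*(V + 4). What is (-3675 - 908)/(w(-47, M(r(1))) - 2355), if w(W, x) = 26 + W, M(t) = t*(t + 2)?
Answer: 4583/2376 ≈ 1.9289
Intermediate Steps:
r(V) = V*(4 + V)
M(t) = t*(2 + t)
(-3675 - 908)/(w(-47, M(r(1))) - 2355) = (-3675 - 908)/((26 - 47) - 2355) = -4583/(-21 - 2355) = -4583/(-2376) = -4583*(-1/2376) = 4583/2376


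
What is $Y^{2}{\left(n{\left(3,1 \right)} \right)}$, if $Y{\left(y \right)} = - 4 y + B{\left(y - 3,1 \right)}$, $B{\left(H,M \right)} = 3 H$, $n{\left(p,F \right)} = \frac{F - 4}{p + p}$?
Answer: $\frac{289}{4} \approx 72.25$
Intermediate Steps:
$n{\left(p,F \right)} = \frac{-4 + F}{2 p}$
$Y{\left(y \right)} = -9 - y$ ($Y{\left(y \right)} = - 4 y + 3 \left(y - 3\right) = - 4 y + 3 \left(-3 + y\right) = - 4 y + \left(-9 + 3 y\right) = -9 - y$)
$Y^{2}{\left(n{\left(3,1 \right)} \right)} = \left(-9 - \frac{-4 + 1}{2 \cdot 3}\right)^{2} = \left(-9 - \frac{1}{2} \cdot \frac{1}{3} \left(-3\right)\right)^{2} = \left(-9 - - \frac{1}{2}\right)^{2} = \left(-9 + \frac{1}{2}\right)^{2} = \left(- \frac{17}{2}\right)^{2} = \frac{289}{4}$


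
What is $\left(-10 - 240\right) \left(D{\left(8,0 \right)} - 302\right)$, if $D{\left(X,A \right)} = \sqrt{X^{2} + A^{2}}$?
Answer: $73500$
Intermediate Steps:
$D{\left(X,A \right)} = \sqrt{A^{2} + X^{2}}$
$\left(-10 - 240\right) \left(D{\left(8,0 \right)} - 302\right) = \left(-10 - 240\right) \left(\sqrt{0^{2} + 8^{2}} - 302\right) = - 250 \left(\sqrt{0 + 64} - 302\right) = - 250 \left(\sqrt{64} - 302\right) = - 250 \left(8 - 302\right) = \left(-250\right) \left(-294\right) = 73500$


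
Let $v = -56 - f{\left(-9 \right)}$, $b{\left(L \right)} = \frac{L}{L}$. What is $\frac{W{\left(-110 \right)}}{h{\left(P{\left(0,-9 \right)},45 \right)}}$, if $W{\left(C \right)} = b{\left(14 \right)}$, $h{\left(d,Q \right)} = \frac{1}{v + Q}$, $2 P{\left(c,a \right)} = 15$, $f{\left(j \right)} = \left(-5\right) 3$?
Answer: $4$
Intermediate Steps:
$f{\left(j \right)} = -15$
$P{\left(c,a \right)} = \frac{15}{2}$ ($P{\left(c,a \right)} = \frac{1}{2} \cdot 15 = \frac{15}{2}$)
$b{\left(L \right)} = 1$
$v = -41$ ($v = -56 - -15 = -56 + 15 = -41$)
$h{\left(d,Q \right)} = \frac{1}{-41 + Q}$
$W{\left(C \right)} = 1$
$\frac{W{\left(-110 \right)}}{h{\left(P{\left(0,-9 \right)},45 \right)}} = 1 \frac{1}{\frac{1}{-41 + 45}} = 1 \frac{1}{\frac{1}{4}} = 1 \cdot 4 = 4$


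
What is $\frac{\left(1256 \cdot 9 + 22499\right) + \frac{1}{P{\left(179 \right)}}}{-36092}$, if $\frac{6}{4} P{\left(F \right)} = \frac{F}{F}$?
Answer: $- \frac{67609}{72184} \approx -0.93662$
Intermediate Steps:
$P{\left(F \right)} = \frac{2}{3}$ ($P{\left(F \right)} = \frac{2 \frac{F}{F}}{3} = \frac{2}{3} \cdot 1 = \frac{2}{3}$)
$\frac{\left(1256 \cdot 9 + 22499\right) + \frac{1}{P{\left(179 \right)}}}{-36092} = \frac{\left(1256 \cdot 9 + 22499\right) + \frac{1}{\frac{2}{3}}}{-36092} = \left(\left(11304 + 22499\right) + \frac{3}{2}\right) \left(- \frac{1}{36092}\right) = \left(33803 + \frac{3}{2}\right) \left(- \frac{1}{36092}\right) = \frac{67609}{2} \left(- \frac{1}{36092}\right) = - \frac{67609}{72184}$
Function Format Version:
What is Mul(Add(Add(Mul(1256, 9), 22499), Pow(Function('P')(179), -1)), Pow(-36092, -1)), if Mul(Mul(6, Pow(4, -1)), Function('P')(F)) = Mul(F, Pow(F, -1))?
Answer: Rational(-67609, 72184) ≈ -0.93662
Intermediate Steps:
Function('P')(F) = Rational(2, 3) (Function('P')(F) = Mul(Rational(2, 3), Mul(F, Pow(F, -1))) = Mul(Rational(2, 3), 1) = Rational(2, 3))
Mul(Add(Add(Mul(1256, 9), 22499), Pow(Function('P')(179), -1)), Pow(-36092, -1)) = Mul(Add(Add(Mul(1256, 9), 22499), Pow(Rational(2, 3), -1)), Pow(-36092, -1)) = Mul(Add(Add(11304, 22499), Rational(3, 2)), Rational(-1, 36092)) = Mul(Add(33803, Rational(3, 2)), Rational(-1, 36092)) = Mul(Rational(67609, 2), Rational(-1, 36092)) = Rational(-67609, 72184)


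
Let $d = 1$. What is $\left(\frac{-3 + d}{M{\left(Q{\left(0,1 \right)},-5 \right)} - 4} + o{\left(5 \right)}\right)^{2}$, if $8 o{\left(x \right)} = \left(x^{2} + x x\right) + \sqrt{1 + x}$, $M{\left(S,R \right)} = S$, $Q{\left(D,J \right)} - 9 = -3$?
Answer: $\frac{\left(42 + \sqrt{6}\right)^{2}}{64} \approx 30.871$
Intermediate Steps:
$Q{\left(D,J \right)} = 6$ ($Q{\left(D,J \right)} = 9 - 3 = 6$)
$o{\left(x \right)} = \frac{x^{2}}{4} + \frac{\sqrt{1 + x}}{8}$ ($o{\left(x \right)} = \frac{\left(x^{2} + x x\right) + \sqrt{1 + x}}{8} = \frac{\left(x^{2} + x^{2}\right) + \sqrt{1 + x}}{8} = \frac{2 x^{2} + \sqrt{1 + x}}{8} = \frac{\sqrt{1 + x} + 2 x^{2}}{8} = \frac{x^{2}}{4} + \frac{\sqrt{1 + x}}{8}$)
$\left(\frac{-3 + d}{M{\left(Q{\left(0,1 \right)},-5 \right)} - 4} + o{\left(5 \right)}\right)^{2} = \left(\frac{-3 + 1}{6 - 4} + \left(\frac{5^{2}}{4} + \frac{\sqrt{1 + 5}}{8}\right)\right)^{2} = \left(- \frac{2}{2} + \left(\frac{1}{4} \cdot 25 + \frac{\sqrt{6}}{8}\right)\right)^{2} = \left(\left(-2\right) \frac{1}{2} + \left(\frac{25}{4} + \frac{\sqrt{6}}{8}\right)\right)^{2} = \left(-1 + \left(\frac{25}{4} + \frac{\sqrt{6}}{8}\right)\right)^{2} = \left(\frac{21}{4} + \frac{\sqrt{6}}{8}\right)^{2}$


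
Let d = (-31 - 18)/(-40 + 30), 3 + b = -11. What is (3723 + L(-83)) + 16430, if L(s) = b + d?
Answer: 201439/10 ≈ 20144.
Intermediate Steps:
b = -14 (b = -3 - 11 = -14)
d = 49/10 (d = -49/(-10) = -49*(-⅒) = 49/10 ≈ 4.9000)
L(s) = -91/10 (L(s) = -14 + 49/10 = -91/10)
(3723 + L(-83)) + 16430 = (3723 - 91/10) + 16430 = 37139/10 + 16430 = 201439/10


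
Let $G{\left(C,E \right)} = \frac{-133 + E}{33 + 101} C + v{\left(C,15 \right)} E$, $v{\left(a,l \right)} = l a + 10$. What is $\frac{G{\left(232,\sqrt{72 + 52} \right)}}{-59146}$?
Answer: $\frac{7714}{1981391} - \frac{233946 \sqrt{31}}{1981391} \approx -0.6535$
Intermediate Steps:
$v{\left(a,l \right)} = 10 + a l$ ($v{\left(a,l \right)} = a l + 10 = 10 + a l$)
$G{\left(C,E \right)} = C \left(- \frac{133}{134} + \frac{E}{134}\right) + E \left(10 + 15 C\right)$ ($G{\left(C,E \right)} = \frac{-133 + E}{33 + 101} C + \left(10 + C 15\right) E = \frac{-133 + E}{134} C + \left(10 + 15 C\right) E = \left(-133 + E\right) \frac{1}{134} C + E \left(10 + 15 C\right) = \left(- \frac{133}{134} + \frac{E}{134}\right) C + E \left(10 + 15 C\right) = C \left(- \frac{133}{134} + \frac{E}{134}\right) + E \left(10 + 15 C\right)$)
$\frac{G{\left(232,\sqrt{72 + 52} \right)}}{-59146} = \frac{10 \sqrt{72 + 52} - \frac{15428}{67} + \frac{2011}{134} \cdot 232 \sqrt{72 + 52}}{-59146} = \left(10 \sqrt{124} - \frac{15428}{67} + \frac{2011}{134} \cdot 232 \sqrt{124}\right) \left(- \frac{1}{59146}\right) = \left(10 \cdot 2 \sqrt{31} - \frac{15428}{67} + \frac{2011}{134} \cdot 232 \cdot 2 \sqrt{31}\right) \left(- \frac{1}{59146}\right) = \left(20 \sqrt{31} - \frac{15428}{67} + \frac{466552 \sqrt{31}}{67}\right) \left(- \frac{1}{59146}\right) = \left(- \frac{15428}{67} + \frac{467892 \sqrt{31}}{67}\right) \left(- \frac{1}{59146}\right) = \frac{7714}{1981391} - \frac{233946 \sqrt{31}}{1981391}$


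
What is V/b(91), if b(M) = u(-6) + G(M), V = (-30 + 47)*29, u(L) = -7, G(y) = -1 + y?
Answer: 493/83 ≈ 5.9398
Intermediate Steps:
V = 493 (V = 17*29 = 493)
b(M) = -8 + M (b(M) = -7 + (-1 + M) = -8 + M)
V/b(91) = 493/(-8 + 91) = 493/83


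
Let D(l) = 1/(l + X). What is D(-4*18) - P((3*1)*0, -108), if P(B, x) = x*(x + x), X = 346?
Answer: -6391871/274 ≈ -23328.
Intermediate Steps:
P(B, x) = 2*x² (P(B, x) = x*(2*x) = 2*x²)
D(l) = 1/(346 + l) (D(l) = 1/(l + 346) = 1/(346 + l))
D(-4*18) - P((3*1)*0, -108) = 1/(346 - 4*18) - 2*(-108)² = 1/(346 - 72) - 2*11664 = 1/274 - 1*23328 = 1/274 - 23328 = -6391871/274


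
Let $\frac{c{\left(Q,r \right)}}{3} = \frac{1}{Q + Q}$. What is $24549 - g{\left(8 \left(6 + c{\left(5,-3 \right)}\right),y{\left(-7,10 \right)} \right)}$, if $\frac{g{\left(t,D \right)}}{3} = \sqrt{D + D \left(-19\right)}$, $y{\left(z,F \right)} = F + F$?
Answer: $24549 - 18 i \sqrt{10} \approx 24549.0 - 56.921 i$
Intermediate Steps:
$y{\left(z,F \right)} = 2 F$
$c{\left(Q,r \right)} = \frac{3}{2 Q}$ ($c{\left(Q,r \right)} = \frac{3}{Q + Q} = \frac{3}{2 Q}$)
$g{\left(t,D \right)} = 9 \sqrt{2} \sqrt{- D}$ ($g{\left(t,D \right)} = 3 \sqrt{D + D \left(-19\right)} = 3 \sqrt{D - 19 D} = 3 \sqrt{- 18 D} = 3 \cdot 3 \sqrt{2} \sqrt{- D} = 9 \sqrt{2} \sqrt{- D}$)
$24549 - g{\left(8 \left(6 + c{\left(5,-3 \right)}\right),y{\left(-7,10 \right)} \right)} = 24549 - 9 \sqrt{2} \sqrt{- 2 \cdot 10} = 24549 - 9 \sqrt{2} \sqrt{\left(-1\right) 20} = 24549 - 9 \sqrt{2} \sqrt{-20} = 24549 - 9 \sqrt{2} \cdot 2 i \sqrt{5} = 24549 - 18 i \sqrt{10}$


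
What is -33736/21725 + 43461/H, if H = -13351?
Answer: -17653159/3671525 ≈ -4.8081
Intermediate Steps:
-33736/21725 + 43461/H = -33736/21725 + 43461/(-13351) = -33736*1/21725 + 43461*(-1/13351) = -33736/21725 - 43461/13351 = -17653159/3671525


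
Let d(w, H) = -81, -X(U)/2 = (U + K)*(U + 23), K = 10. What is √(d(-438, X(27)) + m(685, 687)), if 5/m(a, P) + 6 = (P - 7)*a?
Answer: I*√7319485946/9506 ≈ 9.0*I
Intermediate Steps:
m(a, P) = 5/(-6 + a*(-7 + P)) (m(a, P) = 5/(-6 + (P - 7)*a) = 5/(-6 + (-7 + P)*a) = 5/(-6 + a*(-7 + P)))
X(U) = -2*(10 + U)*(23 + U) (X(U) = -2*(U + 10)*(U + 23) = -2*(10 + U)*(23 + U))
√(d(-438, X(27)) + m(685, 687)) = √(-81 + 5/(-6 - 7*685 + 687*685)) = √(-81 + 5/(-6 - 4795 + 470595)) = √(-81 + 5/465794) = √(-37729309/465794) = I*√7319485946/9506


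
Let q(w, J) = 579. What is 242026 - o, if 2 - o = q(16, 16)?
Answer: 242603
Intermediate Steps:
o = -577 (o = 2 - 1*579 = 2 - 579 = -577)
242026 - o = 242026 - 1*(-577) = 242026 + 577 = 242603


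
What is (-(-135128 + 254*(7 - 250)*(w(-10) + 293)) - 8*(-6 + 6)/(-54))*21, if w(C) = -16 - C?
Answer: 374836182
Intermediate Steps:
(-(-135128 + 254*(7 - 250)*(w(-10) + 293)) - 8*(-6 + 6)/(-54))*21 = (-(-135128 + 254*(7 - 250)*((-16 - 1*(-10)) + 293)) - 8*(-6 + 6)/(-54))*21 = (-(-135128 - 61722*((-16 + 10) + 293)) - 8*0*(-1/54))*21 = (-(-135128 - 61722*(-6 + 293)) + 0*(-1/54))*21 = (-254/(1/(-532 - 243*287)) + 0)*21 = (-254/(1/(-532 - 69741)) + 0)*21 = (-254/(1/(-70273)) + 0)*21 = (-254/(-1/70273) + 0)*21 = (-254*(-70273) + 0)*21 = (17849342 + 0)*21 = 17849342*21 = 374836182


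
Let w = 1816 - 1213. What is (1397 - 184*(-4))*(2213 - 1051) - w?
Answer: 2477943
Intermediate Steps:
w = 603
(1397 - 184*(-4))*(2213 - 1051) - w = (1397 - 184*(-4))*(2213 - 1051) - 1*603 = (1397 + 736)*1162 - 603 = 2133*1162 - 603 = 2478546 - 603 = 2477943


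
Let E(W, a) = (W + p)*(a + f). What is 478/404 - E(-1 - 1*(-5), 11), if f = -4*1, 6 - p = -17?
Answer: -37939/202 ≈ -187.82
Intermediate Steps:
p = 23 (p = 6 - 1*(-17) = 6 + 17 = 23)
f = -4
E(W, a) = (-4 + a)*(23 + W) (E(W, a) = (W + 23)*(a - 4) = (23 + W)*(-4 + a) = (-4 + a)*(23 + W))
478/404 - E(-1 - 1*(-5), 11) = 478/404 - (-92 - 4*(-1 - 1*(-5)) + 23*11 + (-1 - 1*(-5))*11) = 478*(1/404) - (-92 - 4*(-1 + 5) + 253 + (-1 + 5)*11) = 239/202 - (-92 - 4*4 + 253 + 4*11) = 239/202 - (-92 - 16 + 253 + 44) = 239/202 - 1*189 = 239/202 - 189 = -37939/202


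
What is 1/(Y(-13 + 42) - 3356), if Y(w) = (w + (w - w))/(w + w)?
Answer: -2/6711 ≈ -0.00029802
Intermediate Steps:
Y(w) = ½ (Y(w) = (w + 0)/((2*w)) = w*(1/(2*w)) = ½)
1/(Y(-13 + 42) - 3356) = 1/(½ - 3356) = 1/(-6711/2) = -2/6711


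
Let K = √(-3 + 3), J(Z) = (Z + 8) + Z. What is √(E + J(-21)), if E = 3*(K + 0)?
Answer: I*√34 ≈ 5.8309*I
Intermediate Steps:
J(Z) = 8 + 2*Z (J(Z) = (8 + Z) + Z = 8 + 2*Z)
K = 0 (K = √0 = 0)
E = 0 (E = 3*(0 + 0) = 3*0 = 0)
√(E + J(-21)) = √(0 + (8 + 2*(-21))) = √(0 + (8 - 42)) = √(0 - 34) = √(-34) = I*√34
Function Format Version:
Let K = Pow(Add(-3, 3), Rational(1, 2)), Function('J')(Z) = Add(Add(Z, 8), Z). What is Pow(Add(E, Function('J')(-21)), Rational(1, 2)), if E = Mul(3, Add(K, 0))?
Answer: Mul(I, Pow(34, Rational(1, 2))) ≈ Mul(5.8309, I)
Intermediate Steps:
Function('J')(Z) = Add(8, Mul(2, Z)) (Function('J')(Z) = Add(Add(8, Z), Z) = Add(8, Mul(2, Z)))
K = 0 (K = Pow(0, Rational(1, 2)) = 0)
E = 0 (E = Mul(3, Add(0, 0)) = Mul(3, 0) = 0)
Pow(Add(E, Function('J')(-21)), Rational(1, 2)) = Pow(Add(0, Add(8, Mul(2, -21))), Rational(1, 2)) = Pow(Add(0, Add(8, -42)), Rational(1, 2)) = Pow(Add(0, -34), Rational(1, 2)) = Pow(-34, Rational(1, 2)) = Mul(I, Pow(34, Rational(1, 2)))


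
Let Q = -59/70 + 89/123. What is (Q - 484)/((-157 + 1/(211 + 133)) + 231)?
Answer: -716941924/109592385 ≈ -6.5419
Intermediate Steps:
Q = -1027/8610 (Q = -59*1/70 + 89*(1/123) = -59/70 + 89/123 = -1027/8610 ≈ -0.11928)
(Q - 484)/((-157 + 1/(211 + 133)) + 231) = (-1027/8610 - 484)/((-157 + 1/(211 + 133)) + 231) = -4168267/(8610*((-157 + 1/344) + 231)) = -4168267/(8610*(-54007/344 + 231)) = -4168267/(8610*25457/344) = -4168267/8610*344/25457 = -716941924/109592385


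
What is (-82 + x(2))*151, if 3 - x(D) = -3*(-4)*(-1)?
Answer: -10117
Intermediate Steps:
x(D) = 15 (x(D) = 3 - (-3*(-4))*(-1) = 3 - 12*(-1) = 3 - 1*(-12) = 3 + 12 = 15)
(-82 + x(2))*151 = (-82 + 15)*151 = -67*151 = -10117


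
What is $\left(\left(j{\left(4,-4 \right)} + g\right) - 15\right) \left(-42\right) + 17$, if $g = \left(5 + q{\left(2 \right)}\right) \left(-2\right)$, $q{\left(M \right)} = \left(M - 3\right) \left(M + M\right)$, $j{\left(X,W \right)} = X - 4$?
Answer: $731$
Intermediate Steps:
$j{\left(X,W \right)} = -4 + X$ ($j{\left(X,W \right)} = X - 4 = -4 + X$)
$q{\left(M \right)} = 2 M \left(-3 + M\right)$ ($q{\left(M \right)} = \left(-3 + M\right) 2 M = 2 M \left(-3 + M\right)$)
$g = -2$ ($g = \left(5 + 2 \cdot 2 \left(-3 + 2\right)\right) \left(-2\right) = \left(5 + 2 \cdot 2 \left(-1\right)\right) \left(-2\right) = \left(5 - 4\right) \left(-2\right) = 1 \left(-2\right) = -2$)
$\left(\left(j{\left(4,-4 \right)} + g\right) - 15\right) \left(-42\right) + 17 = \left(\left(\left(-4 + 4\right) - 2\right) - 15\right) \left(-42\right) + 17 = \left(\left(0 - 2\right) - 15\right) \left(-42\right) + 17 = \left(-2 - 15\right) \left(-42\right) + 17 = \left(-17\right) \left(-42\right) + 17 = 714 + 17 = 731$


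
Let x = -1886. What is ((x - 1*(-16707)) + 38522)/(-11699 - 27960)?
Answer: -53343/39659 ≈ -1.3450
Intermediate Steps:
((x - 1*(-16707)) + 38522)/(-11699 - 27960) = ((-1886 - 1*(-16707)) + 38522)/(-11699 - 27960) = ((-1886 + 16707) + 38522)/(-39659) = (14821 + 38522)*(-1/39659) = 53343*(-1/39659) = -53343/39659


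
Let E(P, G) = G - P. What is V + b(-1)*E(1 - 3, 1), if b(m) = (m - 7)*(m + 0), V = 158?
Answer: 182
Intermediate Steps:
b(m) = m*(-7 + m) (b(m) = (-7 + m)*m = m*(-7 + m))
V + b(-1)*E(1 - 3, 1) = 158 + (-(-7 - 1))*(1 - (1 - 3)) = 158 + (-1*(-8))*(1 - 1*(-2)) = 158 + 8*(1 + 2) = 158 + 8*3 = 158 + 24 = 182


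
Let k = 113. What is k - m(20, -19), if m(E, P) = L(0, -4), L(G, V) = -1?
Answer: 114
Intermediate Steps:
m(E, P) = -1
k - m(20, -19) = 113 - 1*(-1) = 113 + 1 = 114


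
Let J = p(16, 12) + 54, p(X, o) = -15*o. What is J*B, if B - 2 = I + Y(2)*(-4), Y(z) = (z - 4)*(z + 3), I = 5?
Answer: -5922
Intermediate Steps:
Y(z) = (-4 + z)*(3 + z)
B = 47 (B = 2 + (5 + (-12 + 2² - 1*2)*(-4)) = 2 + (5 + (-12 + 4 - 2)*(-4)) = 2 + (5 - 10*(-4)) = 2 + (5 + 40) = 2 + 45 = 47)
J = -126 (J = -15*12 + 54 = -180 + 54 = -126)
J*B = -126*47 = -5922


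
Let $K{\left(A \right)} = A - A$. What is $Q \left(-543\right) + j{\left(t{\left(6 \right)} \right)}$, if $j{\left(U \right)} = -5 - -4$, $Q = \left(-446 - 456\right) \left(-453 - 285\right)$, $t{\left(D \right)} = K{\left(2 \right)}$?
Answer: $-361462069$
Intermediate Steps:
$K{\left(A \right)} = 0$
$t{\left(D \right)} = 0$
$Q = 665676$ ($Q = \left(-902\right) \left(-738\right) = 665676$)
$j{\left(U \right)} = -1$ ($j{\left(U \right)} = -5 + 4 = -1$)
$Q \left(-543\right) + j{\left(t{\left(6 \right)} \right)} = 665676 \left(-543\right) - 1 = -361462068 - 1 = -361462069$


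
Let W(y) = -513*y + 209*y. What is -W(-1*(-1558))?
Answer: 473632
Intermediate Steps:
W(y) = -304*y
-W(-1*(-1558)) = -(-304)*(-1*(-1558)) = -(-304)*1558 = -1*(-473632) = 473632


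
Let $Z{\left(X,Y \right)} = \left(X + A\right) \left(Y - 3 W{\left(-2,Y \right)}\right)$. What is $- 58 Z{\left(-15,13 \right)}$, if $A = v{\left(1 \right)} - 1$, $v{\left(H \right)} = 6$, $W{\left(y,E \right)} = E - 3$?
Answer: $-9860$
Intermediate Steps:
$W{\left(y,E \right)} = -3 + E$
$A = 5$ ($A = 6 - 1 = 5$)
$Z{\left(X,Y \right)} = \left(5 + X\right) \left(9 - 2 Y\right)$ ($Z{\left(X,Y \right)} = \left(X + 5\right) \left(Y - 3 \left(-3 + Y\right)\right) = \left(5 + X\right) \left(Y - \left(-9 + 3 Y\right)\right) = \left(5 + X\right) \left(9 - 2 Y\right)$)
$- 58 Z{\left(-15,13 \right)} = - 58 \left(45 - 130 + 9 \left(-15\right) - \left(-30\right) 13\right) = - 58 \left(45 - 130 - 135 + 390\right) = \left(-58\right) 170 = -9860$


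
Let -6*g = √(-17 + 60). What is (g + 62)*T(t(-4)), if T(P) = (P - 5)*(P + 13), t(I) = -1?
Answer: -4464 + 12*√43 ≈ -4385.3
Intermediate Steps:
T(P) = (-5 + P)*(13 + P)
g = -√43/6 (g = -√(-17 + 60)/6 = -√43/6 ≈ -1.0929)
(g + 62)*T(t(-4)) = (-√43/6 + 62)*(-65 + (-1)² + 8*(-1)) = (62 - √43/6)*(-65 + 1 - 8) = (62 - √43/6)*(-72) = -4464 + 12*√43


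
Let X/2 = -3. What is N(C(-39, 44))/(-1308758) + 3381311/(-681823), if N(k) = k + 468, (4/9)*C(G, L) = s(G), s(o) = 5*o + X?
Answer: -17701314241801/3569365223336 ≈ -4.9592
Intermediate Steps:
X = -6 (X = 2*(-3) = -6)
s(o) = -6 + 5*o (s(o) = 5*o - 6 = -6 + 5*o)
C(G, L) = -27/2 + 45*G/4 (C(G, L) = 9*(-6 + 5*G)/4 = -27/2 + 45*G/4)
N(k) = 468 + k
N(C(-39, 44))/(-1308758) + 3381311/(-681823) = (468 + (-27/2 + (45/4)*(-39)))/(-1308758) + 3381311/(-681823) = (468 + (-27/2 - 1755/4))*(-1/1308758) + 3381311*(-1/681823) = (468 - 1809/4)*(-1/1308758) - 3381311/681823 = (63/4)*(-1/1308758) - 3381311/681823 = -63/5235032 - 3381311/681823 = -17701314241801/3569365223336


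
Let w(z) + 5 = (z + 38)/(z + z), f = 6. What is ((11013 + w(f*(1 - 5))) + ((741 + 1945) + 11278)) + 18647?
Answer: 1046849/24 ≈ 43619.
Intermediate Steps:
w(z) = -5 + (38 + z)/(2*z) (w(z) = -5 + (z + 38)/(z + z) = -5 + (38 + z)/((2*z)) = -5 + (38 + z)*(1/(2*z)) = -5 + (38 + z)/(2*z))
((11013 + w(f*(1 - 5))) + ((741 + 1945) + 11278)) + 18647 = ((11013 + (-9/2 + 19/((6*(1 - 5))))) + ((741 + 1945) + 11278)) + 18647 = ((11013 + (-9/2 + 19/((6*(-4))))) + (2686 + 11278)) + 18647 = ((11013 + (-9/2 + 19/(-24))) + 13964) + 18647 = ((11013 + (-9/2 + 19*(-1/24))) + 13964) + 18647 = ((11013 + (-9/2 - 19/24)) + 13964) + 18647 = ((11013 - 127/24) + 13964) + 18647 = (264185/24 + 13964) + 18647 = 599321/24 + 18647 = 1046849/24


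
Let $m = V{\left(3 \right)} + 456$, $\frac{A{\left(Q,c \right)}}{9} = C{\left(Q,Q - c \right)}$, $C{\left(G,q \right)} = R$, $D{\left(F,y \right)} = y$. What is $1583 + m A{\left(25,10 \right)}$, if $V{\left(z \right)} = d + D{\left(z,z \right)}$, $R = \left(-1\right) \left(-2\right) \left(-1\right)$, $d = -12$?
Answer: $-6463$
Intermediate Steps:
$R = -2$ ($R = 2 \left(-1\right) = -2$)
$C{\left(G,q \right)} = -2$
$V{\left(z \right)} = -12 + z$
$A{\left(Q,c \right)} = -18$ ($A{\left(Q,c \right)} = 9 \left(-2\right) = -18$)
$m = 447$ ($m = \left(-12 + 3\right) + 456 = -9 + 456 = 447$)
$1583 + m A{\left(25,10 \right)} = 1583 + 447 \left(-18\right) = 1583 - 8046 = -6463$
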